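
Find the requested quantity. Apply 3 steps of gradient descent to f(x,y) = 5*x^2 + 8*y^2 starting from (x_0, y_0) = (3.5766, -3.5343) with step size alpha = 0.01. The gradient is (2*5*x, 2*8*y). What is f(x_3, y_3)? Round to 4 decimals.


Gradient descent on f(x,y) = 5*x^2 + 8*y^2.
Starting point: (3.5766, -3.5343), alpha = 0.01
Step 1: grad_x = 2*5*3.5766 = 35.766, grad_y = 2*8*-3.5343 = -56.5488
  x_1 = 3.5766 - 0.01*35.766 = 3.2189
  y_1 = -3.5343 - 0.01*-56.5488 = -2.9688
Step 2: grad_x = 2*5*3.2189 = 32.1894, grad_y = 2*8*-2.9688 = -47.501
  x_2 = 3.2189 - 0.01*32.1894 = 2.897
  y_2 = -2.9688 - 0.01*-47.501 = -2.4938
Step 3: grad_x = 2*5*2.897 = 28.9705, grad_y = 2*8*-2.4938 = -39.9008
  x_3 = 2.897 - 0.01*28.9705 = 2.6073
  y_3 = -2.4938 - 0.01*-39.9008 = -2.0948
f(2.6073, -2.0948) = 5*2.6073^2 + 8*(-2.0948)^2 = 69.0964


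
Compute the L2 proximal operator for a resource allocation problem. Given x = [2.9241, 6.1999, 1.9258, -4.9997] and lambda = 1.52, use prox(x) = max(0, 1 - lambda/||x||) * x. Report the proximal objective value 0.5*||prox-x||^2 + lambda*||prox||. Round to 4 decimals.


Step 1: Compute ||x||.
||x|| = 8.7003
Step 2: Compute scaling factor.
scale = max(0, 1 - 1.52/8.7003) = 0.8253
Step 3: prox(x) = [2.4132, 5.1167, 1.5893, -4.1262]
||prox(x)|| = 7.1803
Step 4: Proximal objective.
0.5*||prox-x||^2 = 1.1552
lambda*||prox|| = 10.9141
Total = 12.0692


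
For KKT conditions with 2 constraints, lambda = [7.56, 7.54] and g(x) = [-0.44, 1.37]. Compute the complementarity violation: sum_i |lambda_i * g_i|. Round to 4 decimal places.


KKT complementary slackness check:
lambda_1 * g_1 = 7.56 * -0.44 = -3.3264
lambda_2 * g_2 = 7.54 * 1.37 = 10.3298
Total violation = 3.3264 + 10.3298 = 13.6562


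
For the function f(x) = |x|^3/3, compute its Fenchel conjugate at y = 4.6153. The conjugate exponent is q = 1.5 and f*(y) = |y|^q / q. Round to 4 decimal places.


The conjugate exponent q satisfies 1/p + 1/q = 1.
p = 3, so q = 3/(3 - 1) = 1.5
|y|^q = 4.6153^1.5 = 9.9152
f*(4.6153) = 9.9152 / 1.5 = 6.6101


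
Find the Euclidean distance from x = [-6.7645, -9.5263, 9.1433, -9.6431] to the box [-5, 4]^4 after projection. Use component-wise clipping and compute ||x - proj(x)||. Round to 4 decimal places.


Project each component onto [-5, 4].
clip(-6.7645) = -5.0, clip(-9.5263) = -5.0, clip(9.1433) = 4.0, clip(-9.6431) = -5.0
Projection = [-5.0, -5.0, 4.0, -5.0]
Squared diffs: [3.1135, 20.4874, 26.4535, 21.5584]
Distance = sqrt(71.6128) = 8.4624


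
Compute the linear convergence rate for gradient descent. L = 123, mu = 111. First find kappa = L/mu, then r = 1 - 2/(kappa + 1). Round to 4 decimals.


Step 1: Compute the condition number.
kappa = L/mu = 123/111 = 1.1081
Step 2: Compute the convergence rate.
r = 1 - 2/(kappa + 1) = 1 - 2*mu/(L + mu) = (L - mu)/(L + mu) = 12/234 = 0.0513


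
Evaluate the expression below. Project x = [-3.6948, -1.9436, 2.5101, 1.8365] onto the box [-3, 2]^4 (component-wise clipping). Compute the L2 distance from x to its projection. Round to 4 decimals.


Project each component onto [-3, 2].
clip(-3.6948) = -3.0, clip(-1.9436) = -1.9436, clip(2.5101) = 2.0, clip(1.8365) = 1.8365
Projection = [-3.0, -1.9436, 2.0, 1.8365]
Squared diffs: [0.4827, 0.0, 0.2602, 0.0]
Distance = sqrt(0.7429) = 0.8619


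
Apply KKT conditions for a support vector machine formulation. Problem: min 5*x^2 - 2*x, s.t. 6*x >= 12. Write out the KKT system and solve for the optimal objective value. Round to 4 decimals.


Step 1: Try lambda = 0 (constraint inactive).
x_unc = 2/(2*5) = 0.2
Check: 6*0.2 = 1.2 < 12 -- violated!
Step 2: Constraint must be active: 6*x = 12
x* = 12/6 = 2.0
lambda = (2*5*2.0 - 2)/6 = 3.0
Step 3: Compute optimal value.
f(x*) = 5*2.0^2 - 2*2.0 = 16.0


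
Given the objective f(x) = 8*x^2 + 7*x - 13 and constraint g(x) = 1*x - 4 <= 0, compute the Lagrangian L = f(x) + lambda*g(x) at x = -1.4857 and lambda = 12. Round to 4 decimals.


Step 1: Evaluate f(x).
f(-1.4857) = 8*(-1.4857)^2 + 7*(-1.4857) - 13 = -5.7415
Step 2: Evaluate g(x).
g(-1.4857) = 1*-1.4857 - 4 = -5.4857
Step 3: Compute Lagrangian.
L = -5.7415 + 12*-5.4857 = -71.5699


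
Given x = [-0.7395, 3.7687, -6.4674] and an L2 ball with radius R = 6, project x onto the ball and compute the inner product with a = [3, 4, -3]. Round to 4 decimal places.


Step 1: Compute ||x|| (intermediates to 6 decimals).
||x|| = sqrt((-0.7395)^2 + 3.7687^2 + (-6.4674)^2) = 7.521783
Step 2: Project.
Since ||x|| > R, scale = R/||x|| = 6/7.521783 = 0.797683, proj(x) = scale * x
proj(x) = [-0.589887, 3.006228, -5.158935]
Step 3: Dot product.
a^T * proj(x) = 3*(-0.589887) + 4*3.006228 - 3*(-5.158935) = 25.7321


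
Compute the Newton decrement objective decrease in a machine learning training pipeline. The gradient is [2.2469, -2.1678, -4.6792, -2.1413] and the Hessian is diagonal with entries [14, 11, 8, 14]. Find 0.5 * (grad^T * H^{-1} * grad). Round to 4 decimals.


Step 1: H is diagonal, so H^(-1) * g = [0.1605, -0.1971, -0.5849, -0.153].
Step 2: g^T H^(-1) g = sum_i g_i^2 / H_ii
  = (2.2469)^2/14 + (-2.1678)^2/11 + (-4.6792)^2/8 + (-2.1413)^2/14
  = 0.3606 + 0.4272 + 2.7369 + 0.3275 = 3.8522
Step 3: Objective decrease = 0.5 * g^T H^(-1) g = 1.9261


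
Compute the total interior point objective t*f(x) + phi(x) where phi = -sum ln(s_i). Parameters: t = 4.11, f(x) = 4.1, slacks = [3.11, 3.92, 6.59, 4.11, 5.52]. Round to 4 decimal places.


Step 1: Compute log-barrier.
ln values: [1.1346, 1.3661, 1.8856, 1.4134, 1.7084]
phi = -(1.1346 + 1.3661 + 1.8856 + 1.4134 + 1.7084) = -7.5081
Step 2: Compute augmented objective.
t*f(x) = 4.11*4.1 = 16.851
Total = 16.851 - 7.5081 = 9.3429


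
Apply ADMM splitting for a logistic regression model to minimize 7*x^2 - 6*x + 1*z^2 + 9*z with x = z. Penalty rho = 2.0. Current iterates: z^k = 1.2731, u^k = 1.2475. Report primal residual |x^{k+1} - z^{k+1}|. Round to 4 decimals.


ADMM iteration with rho = 2.0, z^k = 1.2731, u^k = 1.2475
Step 1: x-update.
Minimize 7*x^2 - 6*x + (2.0/2)*(x - 1.2731 + 1.2475)^2
FOC: (2*7 + 2.0)*x = 6 + 2.0*(1.2731 - 1.2475)
x^{k+1} = 0.3782
Step 2: z-update.
Minimize 1*z^2 + 9*z + (2.0/2)*(0.3782 - z + 1.2475)^2
FOC: (2*1 + 2.0)*z = -9 + 2.0*(0.3782 + 1.2475)
z^{k+1} = -1.4372
Step 3: u-update.
u^{k+1} = 1.2475 + 0.3782 + 1.4372 = 3.0629
Step 4: Primal residual = |0.3782 + 1.4372| = 1.8154


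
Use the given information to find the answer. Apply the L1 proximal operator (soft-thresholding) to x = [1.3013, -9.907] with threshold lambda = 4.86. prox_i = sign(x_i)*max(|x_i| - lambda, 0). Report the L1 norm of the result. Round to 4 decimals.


Soft-thresholding with lambda = 4.86:
prox(1.3013) = sign(1.3013)*max(|1.3013| - 4.86, 0) = 0.0
prox(-9.907) = sign(-9.907)*max(|-9.907| - 4.86, 0) = -5.047
prox(x) = [0.0, -5.047]
||prox(x)||_1 = 0.0 + 5.047 = 5.047


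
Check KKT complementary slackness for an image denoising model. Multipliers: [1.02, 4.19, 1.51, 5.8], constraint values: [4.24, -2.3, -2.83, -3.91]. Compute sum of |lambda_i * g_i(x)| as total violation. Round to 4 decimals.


KKT complementary slackness check:
lambda_1 * g_1 = 1.02 * 4.24 = 4.3248
lambda_2 * g_2 = 4.19 * -2.3 = -9.637
lambda_3 * g_3 = 1.51 * -2.83 = -4.2733
lambda_4 * g_4 = 5.8 * -3.91 = -22.678
Total violation = 4.3248 + 9.637 + 4.2733 + 22.678 = 40.9131


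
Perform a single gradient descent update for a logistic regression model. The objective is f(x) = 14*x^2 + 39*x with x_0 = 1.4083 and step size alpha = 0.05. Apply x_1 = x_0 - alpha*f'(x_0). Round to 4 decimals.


We compute the gradient at x_0 and apply the update.
f'(x) = 28*x + 39
f'(1.4083) = 28*1.4083 + 39 = 78.4324
x_1 = 1.4083 - 0.05*78.4324 = -2.5133


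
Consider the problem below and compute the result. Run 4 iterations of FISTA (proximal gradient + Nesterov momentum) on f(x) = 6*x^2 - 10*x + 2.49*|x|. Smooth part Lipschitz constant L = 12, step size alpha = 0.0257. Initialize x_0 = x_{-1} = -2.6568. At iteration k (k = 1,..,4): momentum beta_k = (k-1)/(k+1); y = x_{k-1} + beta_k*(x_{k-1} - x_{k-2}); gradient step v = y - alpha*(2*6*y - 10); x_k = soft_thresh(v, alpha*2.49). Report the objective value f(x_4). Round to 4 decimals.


FISTA on f(x) = 6*x^2 - 10*x + 2.49*|x|
L = 12, alpha = 0.0257
Iteration 1: beta = 0.0, y = -2.6568 + 0.0*(-2.6568 + 2.6568) = -2.6568
  grad(y) = -41.8816, v = y - alpha*grad = -1.5804
  prox(v) = soft_thresh(-1.5804, 0.064) = -1.5164
Iteration 2: beta = 0.3333, y = -1.5164 + 0.3333*(-1.5164 + 2.6568) = -1.1363
  grad(y) = -23.636, v = y - alpha*grad = -0.5289
  prox(v) = soft_thresh(-0.5289, 0.064) = -0.4649
Iteration 3: beta = 0.5, y = -0.4649 + 0.5*(-0.4649 + 1.5164) = 0.0609
  grad(y) = -9.2694, v = y - alpha*grad = 0.2991
  prox(v) = soft_thresh(0.2991, 0.064) = 0.2351
Iteration 4: beta = 0.6, y = 0.2351 + 0.6*(0.2351 + 0.4649) = 0.6551
  grad(y) = -2.1386, v = y - alpha*grad = 0.7101
  prox(v) = soft_thresh(0.7101, 0.064) = 0.6461
f(x_4) = 6*0.6461^2 - 10*0.6461 + 2.49*|0.6461| = -2.3475


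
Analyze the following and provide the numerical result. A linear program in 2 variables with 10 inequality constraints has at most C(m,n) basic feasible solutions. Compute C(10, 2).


Each vertex corresponds to some choice of n active constraints out of m, so the number of vertices is at most C(m, n) = m! / (n!(m-n)!).
m = 10, n = 2
Numerator: 10 * 9
Denominator: 2! = 2
C(10, 2) = 45


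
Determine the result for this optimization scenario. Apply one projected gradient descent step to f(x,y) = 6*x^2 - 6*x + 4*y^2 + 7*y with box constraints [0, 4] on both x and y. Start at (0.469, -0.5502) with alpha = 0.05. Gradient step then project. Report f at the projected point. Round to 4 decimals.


Step 1: Compute gradient at (0.469, -0.5502).
grad_x = 2*6*0.469 - 6 = -0.372
grad_y = 2*4*-0.5502 + 7 = 2.5984
Step 2: Gradient step.
x_raw = 0.469 - 0.05*-0.372 = 0.4876
y_raw = -0.5502 - 0.05*2.5984 = -0.6801
Step 3: Project onto [0, 4].
x_proj = clip(0.4876) = 0.4876
y_proj = clip(-0.6801) = 0.0
Step 4: Evaluate f.
f(0.4876, 0.0) = -1.4991


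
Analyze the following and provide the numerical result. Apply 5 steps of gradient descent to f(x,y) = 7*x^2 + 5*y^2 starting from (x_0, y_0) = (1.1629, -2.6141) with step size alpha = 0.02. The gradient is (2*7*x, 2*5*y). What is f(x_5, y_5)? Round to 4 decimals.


Gradient descent on f(x,y) = 7*x^2 + 5*y^2.
Starting point: (1.1629, -2.6141), alpha = 0.02
Step 1: grad_x = 2*7*1.1629 = 16.2806, grad_y = 2*5*-2.6141 = -26.141
  x_1 = 1.1629 - 0.02*16.2806 = 0.8373
  y_1 = -2.6141 - 0.02*-26.141 = -2.0913
Step 2: grad_x = 2*7*0.8373 = 11.722, grad_y = 2*5*-2.0913 = -20.9128
  x_2 = 0.8373 - 0.02*11.722 = 0.6028
  y_2 = -2.0913 - 0.02*-20.9128 = -1.673
Step 3: grad_x = 2*7*0.6028 = 8.4399, grad_y = 2*5*-1.673 = -16.7302
  x_3 = 0.6028 - 0.02*8.4399 = 0.4341
  y_3 = -1.673 - 0.02*-16.7302 = -1.3384
Step 4: grad_x = 2*7*0.4341 = 6.0767, grad_y = 2*5*-1.3384 = -13.3842
  x_4 = 0.4341 - 0.02*6.0767 = 0.3125
  y_4 = -1.3384 - 0.02*-13.3842 = -1.0707
Step 5: grad_x = 2*7*0.3125 = 4.3752, grad_y = 2*5*-1.0707 = -10.7074
  x_5 = 0.3125 - 0.02*4.3752 = 0.225
  y_5 = -1.0707 - 0.02*-10.7074 = -0.8566
f(0.225, -0.8566) = 7*0.225^2 + 5*(-0.8566)^2 = 4.0231


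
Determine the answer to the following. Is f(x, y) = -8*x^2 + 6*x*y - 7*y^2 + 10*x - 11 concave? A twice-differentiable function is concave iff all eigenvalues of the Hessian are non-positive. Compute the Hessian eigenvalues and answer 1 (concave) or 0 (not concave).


The Hessian of f(x,y) = -8*x^2 + 6*x*y - 7*y^2 + 10*x - 11 is:
H = [[-16, 6], [6, -14]]
Trace = -16 - 14 = -30
Determinant = -16*-14 - (6)^2 = 188
Discriminant = (-30)^2 - 4*188 = 148.0
Eigenvalues: lambda_1 = -21.0828, lambda_2 = -8.9172
The function is concave.

1


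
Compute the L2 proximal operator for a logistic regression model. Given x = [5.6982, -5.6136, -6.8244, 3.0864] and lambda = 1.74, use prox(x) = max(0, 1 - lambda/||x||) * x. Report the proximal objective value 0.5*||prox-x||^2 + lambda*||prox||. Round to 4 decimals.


Step 1: Compute ||x||.
||x|| = 10.9581
Step 2: Compute scaling factor.
scale = max(0, 1 - 1.74/10.9581) = 0.8412
Step 3: prox(x) = [4.7934, -4.7222, -5.7408, 2.5963]
||prox(x)|| = 9.2181
Step 4: Proximal objective.
0.5*||prox-x||^2 = 1.5138
lambda*||prox|| = 16.0395
Total = 17.5533


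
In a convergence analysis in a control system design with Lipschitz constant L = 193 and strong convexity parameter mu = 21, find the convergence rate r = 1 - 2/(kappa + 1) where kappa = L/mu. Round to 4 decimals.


Step 1: Compute the condition number.
kappa = L/mu = 193/21 = 9.1905
Step 2: Compute the convergence rate.
r = 1 - 2/(kappa + 1) = 1 - 2*mu/(L + mu) = (L - mu)/(L + mu) = 172/214 = 0.8037


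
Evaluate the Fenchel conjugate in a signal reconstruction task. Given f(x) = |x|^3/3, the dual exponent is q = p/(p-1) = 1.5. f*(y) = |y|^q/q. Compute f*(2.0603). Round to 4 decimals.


The conjugate exponent q satisfies 1/p + 1/q = 1.
p = 3, so q = 3/(3 - 1) = 1.5
|y|^q = 2.0603^1.5 = 2.9573
f*(2.0603) = 2.9573 / 1.5 = 1.9715


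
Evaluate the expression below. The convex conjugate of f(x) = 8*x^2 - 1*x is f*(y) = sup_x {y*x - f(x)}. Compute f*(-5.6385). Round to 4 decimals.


f*(y) = sup_x {y*x - a*x^2 - b*x} = sup_x {(y-b)*x - a*x^2}
FOC: (y - b) - 2a*x = 0 => x* = (y - b)/(2a)
x* = (-5.6385 + 1)/(2*8) = -0.2899
f*(-5.6385) = (y-b)^2/(4a) = (-5.6385 + 1)^2/(4*8)
= 21.5157/32 = 0.6724


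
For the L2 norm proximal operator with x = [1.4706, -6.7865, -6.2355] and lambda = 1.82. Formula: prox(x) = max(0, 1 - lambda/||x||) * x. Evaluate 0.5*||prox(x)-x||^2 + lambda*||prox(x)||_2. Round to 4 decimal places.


Step 1: Compute ||x||.
||x|| = 9.3328
Step 2: Compute scaling factor.
scale = max(0, 1 - 1.82/9.3328) = 0.805
Step 3: prox(x) = [1.1838, -5.4631, -5.0195]
||prox(x)|| = 7.5128
Step 4: Proximal objective.
0.5*||prox-x||^2 = 1.6562
lambda*||prox|| = 13.6733
Total = 15.3295


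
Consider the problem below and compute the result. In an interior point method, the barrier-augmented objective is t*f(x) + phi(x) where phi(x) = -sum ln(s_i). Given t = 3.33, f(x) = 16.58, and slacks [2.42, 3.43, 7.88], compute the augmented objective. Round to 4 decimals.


Step 1: Compute log-barrier.
ln values: [0.8838, 1.2326, 2.0643]
phi = -(0.8838 + 1.2326 + 2.0643) = -4.1807
Step 2: Compute augmented objective.
t*f(x) = 3.33*16.58 = 55.2114
Total = 55.2114 - 4.1807 = 51.0307


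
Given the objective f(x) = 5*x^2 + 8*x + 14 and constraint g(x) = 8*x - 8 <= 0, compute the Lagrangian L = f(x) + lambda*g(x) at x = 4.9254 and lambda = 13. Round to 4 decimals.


Step 1: Evaluate f(x).
f(4.9254) = 5*4.9254^2 + 8*4.9254 + 14 = 174.701
Step 2: Evaluate g(x).
g(4.9254) = 8*4.9254 - 8 = 31.4032
Step 3: Compute Lagrangian.
L = 174.701 + 13*31.4032 = 582.9426


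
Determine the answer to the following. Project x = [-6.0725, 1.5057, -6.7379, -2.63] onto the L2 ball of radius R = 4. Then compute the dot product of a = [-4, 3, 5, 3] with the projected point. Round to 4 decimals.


Step 1: Compute ||x|| (intermediates to 6 decimals).
||x|| = sqrt((-6.0725)^2 + 1.5057^2 + (-6.7379)^2 + (-2.63)^2) = 9.563398
Step 2: Project.
Since ||x|| > R, scale = R/||x|| = 4/9.563398 = 0.418261, proj(x) = scale * x
proj(x) = [-2.53989, 0.629776, -2.818201, -1.100026]
Step 3: Dot product.
a^T * proj(x) = -4*(-2.53989) + 3*0.629776 + 5*(-2.818201) + 3*(-1.100026) = -5.3422


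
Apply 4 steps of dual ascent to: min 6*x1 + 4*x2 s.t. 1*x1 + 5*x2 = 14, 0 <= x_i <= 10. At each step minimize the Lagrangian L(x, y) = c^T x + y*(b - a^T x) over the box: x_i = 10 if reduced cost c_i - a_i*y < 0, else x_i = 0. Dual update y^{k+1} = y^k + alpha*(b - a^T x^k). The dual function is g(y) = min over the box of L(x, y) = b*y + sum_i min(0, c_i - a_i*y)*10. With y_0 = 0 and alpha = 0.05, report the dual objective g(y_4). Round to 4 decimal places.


Dual ascent for LP: min 6*x1 + 4*x2, 1*x1 + 5*x2 = 14, 0 <= x_i <= 10
Step 1: y^k = 0.0, reduced costs: (6.0, 4.0)
  x^k = (0.0, 0.0), subgradient = b - a^T x = 14.0
  y^{k+1} = 0.0 + 0.05*14.0 = 0.7
Step 2: y^k = 0.7, reduced costs: (5.3, 0.5)
  x^k = (0.0, 0.0), subgradient = b - a^T x = 14.0
  y^{k+1} = 0.7 + 0.05*14.0 = 1.4
Step 3: y^k = 1.4, reduced costs: (4.6, -3.0)
  x^k = (0.0, 10.0), subgradient = b - a^T x = -36.0
  y^{k+1} = 1.4 + 0.05*-36.0 = -0.4
Step 4: y^k = -0.4, reduced costs: (6.4, 6.0)
  x^k = (0.0, 0.0), subgradient = b - a^T x = 14.0
  y^{k+1} = -0.4 + 0.05*14.0 = 0.3
Dual objective at y_4 = 0.3: reduced costs (5.7, 2.5), box minimizer x = (0.0, 0.0)
g(y_4) = b*y + (c1 - a1*y)*x1 + (c2 - a2*y)*x2 = 14*0.3 + 5.7*0.0 + 2.5*0.0 = 4.2 + 0.0 + 0.0 = 4.2


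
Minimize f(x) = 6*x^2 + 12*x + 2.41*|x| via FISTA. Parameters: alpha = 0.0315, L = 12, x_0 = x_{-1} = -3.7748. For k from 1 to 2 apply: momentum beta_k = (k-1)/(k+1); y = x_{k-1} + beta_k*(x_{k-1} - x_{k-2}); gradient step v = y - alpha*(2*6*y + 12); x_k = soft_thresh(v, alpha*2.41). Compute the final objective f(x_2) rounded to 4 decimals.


FISTA on f(x) = 6*x^2 + 12*x + 2.41*|x|
L = 12, alpha = 0.0315
Iteration 1: beta = 0.0, y = -3.7748 + 0.0*(-3.7748 + 3.7748) = -3.7748
  grad(y) = -33.2976, v = y - alpha*grad = -2.7259
  prox(v) = soft_thresh(-2.7259, 0.0759) = -2.65
Iteration 2: beta = 0.3333, y = -2.65 + 0.3333*(-2.65 + 3.7748) = -2.2751
  grad(y) = -15.301, v = y - alpha*grad = -1.7931
  prox(v) = soft_thresh(-1.7931, 0.0759) = -1.7172
f(x_2) = 6*(-1.7172)^2 + 12*(-1.7172) + 2.41*|-1.7172| = 1.2245


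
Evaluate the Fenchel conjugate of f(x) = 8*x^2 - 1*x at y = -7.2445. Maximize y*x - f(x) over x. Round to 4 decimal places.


f*(y) = sup_x {y*x - a*x^2 - b*x} = sup_x {(y-b)*x - a*x^2}
FOC: (y - b) - 2a*x = 0 => x* = (y - b)/(2a)
x* = (-7.2445 + 1)/(2*8) = -0.3903
f*(-7.2445) = (y-b)^2/(4a) = (-7.2445 + 1)^2/(4*8)
= 38.9938/32 = 1.2186


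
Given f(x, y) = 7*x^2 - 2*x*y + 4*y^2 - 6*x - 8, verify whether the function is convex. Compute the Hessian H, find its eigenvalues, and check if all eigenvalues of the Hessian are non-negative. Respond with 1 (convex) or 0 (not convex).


The Hessian of f(x,y) = 7*x^2 - 2*x*y + 4*y^2 - 6*x - 8 is:
H = [[14, -2], [-2, 8]]
Trace = 14 + 8 = 22
Determinant = 14*8 - (-2)^2 = 108
Discriminant = (22)^2 - 4*108 = 52.0
Eigenvalues: lambda_1 = 7.3944, lambda_2 = 14.6056
The function is convex.

1


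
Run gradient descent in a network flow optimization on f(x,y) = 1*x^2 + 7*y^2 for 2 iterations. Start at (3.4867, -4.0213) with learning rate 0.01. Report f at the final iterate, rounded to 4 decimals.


Gradient descent on f(x,y) = 1*x^2 + 7*y^2.
Starting point: (3.4867, -4.0213), alpha = 0.01
Step 1: grad_x = 2*1*3.4867 = 6.9734, grad_y = 2*7*-4.0213 = -56.2982
  x_1 = 3.4867 - 0.01*6.9734 = 3.417
  y_1 = -4.0213 - 0.01*-56.2982 = -3.4583
Step 2: grad_x = 2*1*3.417 = 6.8339, grad_y = 2*7*-3.4583 = -48.4165
  x_2 = 3.417 - 0.01*6.8339 = 3.3486
  y_2 = -3.4583 - 0.01*-48.4165 = -2.9742
f(3.3486, -2.9742) = 1*3.3486^2 + 7*(-2.9742)^2 = 73.1324


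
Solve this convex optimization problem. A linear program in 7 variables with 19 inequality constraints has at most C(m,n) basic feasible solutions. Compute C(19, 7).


Each vertex corresponds to some choice of n active constraints out of m, so the number of vertices is at most C(m, n) = m! / (n!(m-n)!).
m = 19, n = 7
Numerator: 19 * 18 * 17 * 16 * 15 * 14 * 13
Denominator: 7! = 5040
C(19, 7) = 50388


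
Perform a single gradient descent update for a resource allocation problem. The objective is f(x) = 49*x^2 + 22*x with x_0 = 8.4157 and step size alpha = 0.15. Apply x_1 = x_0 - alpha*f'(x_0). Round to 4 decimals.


We compute the gradient at x_0 and apply the update.
f'(x) = 98*x + 22
f'(8.4157) = 98*8.4157 + 22 = 846.7386
x_1 = 8.4157 - 0.15*846.7386 = -118.5951


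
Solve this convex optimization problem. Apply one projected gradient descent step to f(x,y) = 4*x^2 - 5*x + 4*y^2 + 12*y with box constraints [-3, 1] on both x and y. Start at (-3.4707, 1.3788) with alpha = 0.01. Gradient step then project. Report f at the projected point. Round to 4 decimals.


Step 1: Compute gradient at (-3.4707, 1.3788).
grad_x = 2*4*-3.4707 - 5 = -32.7656
grad_y = 2*4*1.3788 + 12 = 23.0304
Step 2: Gradient step.
x_raw = -3.4707 - 0.01*-32.7656 = -3.143
y_raw = 1.3788 - 0.01*23.0304 = 1.1485
Step 3: Project onto [-3, 1].
x_proj = clip(-3.143) = -3.0
y_proj = clip(1.1485) = 1.0
Step 4: Evaluate f.
f(-3.0, 1.0) = 67.0


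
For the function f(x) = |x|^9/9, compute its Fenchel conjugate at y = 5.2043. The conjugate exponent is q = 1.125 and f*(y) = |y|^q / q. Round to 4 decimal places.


The conjugate exponent q satisfies 1/p + 1/q = 1.
p = 9, so q = 9/(9 - 1) = 1.125
|y|^q = 5.2043^1.125 = 6.396
f*(5.2043) = 6.396 / 1.125 = 5.6853


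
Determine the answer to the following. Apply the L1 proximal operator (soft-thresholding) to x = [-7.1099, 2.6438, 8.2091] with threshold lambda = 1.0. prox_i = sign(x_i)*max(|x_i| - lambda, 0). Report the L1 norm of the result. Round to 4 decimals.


Soft-thresholding with lambda = 1.0:
prox(-7.1099) = sign(-7.1099)*max(|-7.1099| - 1.0, 0) = -6.1099
prox(2.6438) = sign(2.6438)*max(|2.6438| - 1.0, 0) = 1.6438
prox(8.2091) = sign(8.2091)*max(|8.2091| - 1.0, 0) = 7.2091
prox(x) = [-6.1099, 1.6438, 7.2091]
||prox(x)||_1 = 6.1099 + 1.6438 + 7.2091 = 14.9628


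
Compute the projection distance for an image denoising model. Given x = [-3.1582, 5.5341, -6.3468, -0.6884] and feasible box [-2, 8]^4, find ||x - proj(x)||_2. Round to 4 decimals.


Project each component onto [-2, 8].
clip(-3.1582) = -2.0, clip(5.5341) = 5.5341, clip(-6.3468) = -2.0, clip(-0.6884) = -0.6884
Projection = [-2.0, 5.5341, -2.0, -0.6884]
Squared diffs: [1.3414, 0.0, 18.8947, 0.0]
Distance = sqrt(20.2361) = 4.4985


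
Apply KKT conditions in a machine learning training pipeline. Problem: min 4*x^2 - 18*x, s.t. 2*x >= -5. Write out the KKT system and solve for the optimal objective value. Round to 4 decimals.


Step 1: Try lambda = 0 (constraint inactive).
Stationarity: 2*4*x - 18 = 0
x* = 18/(2*4) = 2.25
Check constraint: 2*2.25 = 4.5 >= -5 -- satisfied.
Step 2: Compute optimal value.
f(x*) = 4*2.25^2 - 18*2.25 = -20.25


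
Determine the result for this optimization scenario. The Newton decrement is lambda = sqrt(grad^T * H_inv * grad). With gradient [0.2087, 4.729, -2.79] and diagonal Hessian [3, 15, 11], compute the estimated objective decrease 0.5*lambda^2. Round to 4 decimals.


Step 1: H is diagonal, so H^(-1) * g = [0.0696, 0.3153, -0.2536].
Step 2: g^T H^(-1) g = sum_i g_i^2 / H_ii
  = (0.2087)^2/3 + (4.729)^2/15 + (-2.79)^2/11
  = 0.0145 + 1.4909 + 0.7076 = 2.2131
Step 3: Objective decrease = 0.5 * g^T H^(-1) g = 1.1065


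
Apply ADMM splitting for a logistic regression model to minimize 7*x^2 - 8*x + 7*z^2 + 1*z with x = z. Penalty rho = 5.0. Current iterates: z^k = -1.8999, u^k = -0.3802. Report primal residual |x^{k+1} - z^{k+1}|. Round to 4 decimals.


ADMM iteration with rho = 5.0, z^k = -1.8999, u^k = -0.3802
Step 1: x-update.
Minimize 7*x^2 - 8*x + (5.0/2)*(x + 1.8999 - 0.3802)^2
FOC: (2*7 + 5.0)*x = 8 + 5.0*(-1.8999 + 0.3802)
x^{k+1} = 0.0211
Step 2: z-update.
Minimize 7*z^2 + 1*z + (5.0/2)*(0.0211 - z - 0.3802)^2
FOC: (2*7 + 5.0)*z = -1 + 5.0*(0.0211 - 0.3802)
z^{k+1} = -0.1471
Step 3: u-update.
u^{k+1} = -0.3802 + 0.0211 + 0.1471 = -0.2119
Step 4: Primal residual = |0.0211 + 0.1471| = 0.1683


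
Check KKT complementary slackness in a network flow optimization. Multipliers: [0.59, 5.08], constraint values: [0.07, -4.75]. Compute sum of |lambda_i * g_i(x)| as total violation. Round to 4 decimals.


KKT complementary slackness check:
lambda_1 * g_1 = 0.59 * 0.07 = 0.0413
lambda_2 * g_2 = 5.08 * -4.75 = -24.13
Total violation = 0.0413 + 24.13 = 24.1713


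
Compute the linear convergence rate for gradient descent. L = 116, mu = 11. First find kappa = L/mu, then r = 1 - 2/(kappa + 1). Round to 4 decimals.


Step 1: Compute the condition number.
kappa = L/mu = 116/11 = 10.5455
Step 2: Compute the convergence rate.
r = 1 - 2/(kappa + 1) = 1 - 2*mu/(L + mu) = (L - mu)/(L + mu) = 105/127 = 0.8268


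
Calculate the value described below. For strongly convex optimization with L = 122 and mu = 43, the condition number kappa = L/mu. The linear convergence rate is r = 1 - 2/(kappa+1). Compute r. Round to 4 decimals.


Step 1: Compute the condition number.
kappa = L/mu = 122/43 = 2.8372
Step 2: Compute the convergence rate.
r = 1 - 2/(kappa + 1) = 1 - 2*mu/(L + mu) = (L - mu)/(L + mu) = 79/165 = 0.4788


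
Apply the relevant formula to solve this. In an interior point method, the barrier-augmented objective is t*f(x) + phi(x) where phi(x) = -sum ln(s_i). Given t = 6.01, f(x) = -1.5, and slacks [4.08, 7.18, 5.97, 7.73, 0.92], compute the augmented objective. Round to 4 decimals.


Step 1: Compute log-barrier.
ln values: [1.4061, 1.9713, 1.7867, 2.0451, -0.0834]
phi = -(1.4061 + 1.9713 + 1.7867 + 2.0451 - 0.0834) = -7.1259
Step 2: Compute augmented objective.
t*f(x) = 6.01*-1.5 = -9.015
Total = -9.015 - 7.1259 = -16.1409


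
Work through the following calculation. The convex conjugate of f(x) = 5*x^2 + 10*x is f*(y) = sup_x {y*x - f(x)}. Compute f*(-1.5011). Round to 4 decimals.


f*(y) = sup_x {y*x - a*x^2 - b*x} = sup_x {(y-b)*x - a*x^2}
FOC: (y - b) - 2a*x = 0 => x* = (y - b)/(2a)
x* = (-1.5011 - 10)/(2*5) = -1.1501
f*(-1.5011) = (y-b)^2/(4a) = (-1.5011 - 10)^2/(4*5)
= 132.2753/20 = 6.6138


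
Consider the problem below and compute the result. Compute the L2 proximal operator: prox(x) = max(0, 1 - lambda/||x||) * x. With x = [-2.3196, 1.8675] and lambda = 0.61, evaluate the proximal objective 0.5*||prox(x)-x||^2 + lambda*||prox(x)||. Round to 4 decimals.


Step 1: Compute ||x||.
||x|| = 2.9779
Step 2: Compute scaling factor.
scale = max(0, 1 - 0.61/2.9779) = 0.7952
Step 3: prox(x) = [-1.8445, 1.485]
||prox(x)|| = 2.3679
Step 4: Proximal objective.
0.5*||prox-x||^2 = 0.1861
lambda*||prox|| = 1.4444
Total = 1.6305


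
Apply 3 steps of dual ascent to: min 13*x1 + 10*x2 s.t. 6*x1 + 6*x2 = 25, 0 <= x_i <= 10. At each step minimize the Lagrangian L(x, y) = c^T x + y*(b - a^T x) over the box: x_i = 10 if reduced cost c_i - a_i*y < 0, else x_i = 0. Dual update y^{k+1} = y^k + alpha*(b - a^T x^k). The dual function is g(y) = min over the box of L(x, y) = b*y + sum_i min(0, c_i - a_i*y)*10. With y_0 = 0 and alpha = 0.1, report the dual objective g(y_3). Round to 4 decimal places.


Dual ascent for LP: min 13*x1 + 10*x2, 6*x1 + 6*x2 = 25, 0 <= x_i <= 10
Step 1: y^k = 0.0, reduced costs: (13.0, 10.0)
  x^k = (0.0, 0.0), subgradient = b - a^T x = 25.0
  y^{k+1} = 0.0 + 0.1*25.0 = 2.5
Step 2: y^k = 2.5, reduced costs: (-2.0, -5.0)
  x^k = (10.0, 10.0), subgradient = b - a^T x = -95.0
  y^{k+1} = 2.5 + 0.1*-95.0 = -7.0
Step 3: y^k = -7.0, reduced costs: (55.0, 52.0)
  x^k = (0.0, 0.0), subgradient = b - a^T x = 25.0
  y^{k+1} = -7.0 + 0.1*25.0 = -4.5
Dual objective at y_3 = -4.5: reduced costs (40.0, 37.0), box minimizer x = (0.0, 0.0)
g(y_3) = b*y + (c1 - a1*y)*x1 + (c2 - a2*y)*x2 = 25*(-4.5) + 40.0*0.0 + 37.0*0.0 = -112.5 + 0.0 + 0.0 = -112.5


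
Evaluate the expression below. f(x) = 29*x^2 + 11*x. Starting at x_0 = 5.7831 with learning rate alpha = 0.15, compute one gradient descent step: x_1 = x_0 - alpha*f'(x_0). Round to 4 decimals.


We compute the gradient at x_0 and apply the update.
f'(x) = 58*x + 11
f'(5.7831) = 58*5.7831 + 11 = 346.4198
x_1 = 5.7831 - 0.15*346.4198 = -46.1799


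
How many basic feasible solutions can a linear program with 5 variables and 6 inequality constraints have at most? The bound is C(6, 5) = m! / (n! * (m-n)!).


Each vertex corresponds to some choice of n active constraints out of m, so the number of vertices is at most C(m, n) = m! / (n!(m-n)!).
m = 6, n = 5
Numerator: 6 * 5 * 4 * 3 * 2
Denominator: 5! = 120
C(6, 5) = 6


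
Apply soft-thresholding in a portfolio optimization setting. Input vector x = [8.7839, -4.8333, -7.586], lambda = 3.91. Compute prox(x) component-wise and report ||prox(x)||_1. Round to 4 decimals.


Soft-thresholding with lambda = 3.91:
prox(8.7839) = sign(8.7839)*max(|8.7839| - 3.91, 0) = 4.8739
prox(-4.8333) = sign(-4.8333)*max(|-4.8333| - 3.91, 0) = -0.9233
prox(-7.586) = sign(-7.586)*max(|-7.586| - 3.91, 0) = -3.676
prox(x) = [4.8739, -0.9233, -3.676]
||prox(x)||_1 = 4.8739 + 0.9233 + 3.676 = 9.4732


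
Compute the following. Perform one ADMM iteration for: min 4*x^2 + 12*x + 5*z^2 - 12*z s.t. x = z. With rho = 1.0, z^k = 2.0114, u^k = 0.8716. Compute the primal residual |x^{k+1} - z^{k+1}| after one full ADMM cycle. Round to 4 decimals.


ADMM iteration with rho = 1.0, z^k = 2.0114, u^k = 0.8716
Step 1: x-update.
Minimize 4*x^2 + 12*x + (1.0/2)*(x - 2.0114 + 0.8716)^2
FOC: (2*4 + 1.0)*x = -12 + 1.0*(2.0114 - 0.8716)
x^{k+1} = -1.2067
Step 2: z-update.
Minimize 5*z^2 - 12*z + (1.0/2)*(-1.2067 - z + 0.8716)^2
FOC: (2*5 + 1.0)*z = 12 + 1.0*(-1.2067 + 0.8716)
z^{k+1} = 1.0604
Step 3: u-update.
u^{k+1} = 0.8716 - 1.2067 - 1.0604 = -1.3955
Step 4: Primal residual = |-1.2067 - 1.0604| = 2.2671


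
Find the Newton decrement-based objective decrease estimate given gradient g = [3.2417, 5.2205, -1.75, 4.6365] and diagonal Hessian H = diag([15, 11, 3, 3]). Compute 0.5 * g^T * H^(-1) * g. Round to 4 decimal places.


Step 1: H is diagonal, so H^(-1) * g = [0.2161, 0.4746, -0.5833, 1.5455].
Step 2: g^T H^(-1) g = sum_i g_i^2 / H_ii
  = (3.2417)^2/15 + (5.2205)^2/11 + (-1.75)^2/3 + (4.6365)^2/3
  = 0.7006 + 2.4776 + 1.0208 + 7.1657 = 11.3647
Step 3: Objective decrease = 0.5 * g^T H^(-1) g = 5.6824


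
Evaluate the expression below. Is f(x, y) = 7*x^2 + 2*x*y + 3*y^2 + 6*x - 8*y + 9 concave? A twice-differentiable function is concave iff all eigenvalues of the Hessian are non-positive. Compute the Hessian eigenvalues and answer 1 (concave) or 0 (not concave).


The Hessian of f(x,y) = 7*x^2 + 2*x*y + 3*y^2 + 6*x - 8*y + 9 is:
H = [[14, 2], [2, 6]]
Trace = 14 + 6 = 20
Determinant = 14*6 - (2)^2 = 80
Discriminant = (20)^2 - 4*80 = 80.0
Eigenvalues: lambda_1 = 5.5279, lambda_2 = 14.4721
The function is not concave.

0


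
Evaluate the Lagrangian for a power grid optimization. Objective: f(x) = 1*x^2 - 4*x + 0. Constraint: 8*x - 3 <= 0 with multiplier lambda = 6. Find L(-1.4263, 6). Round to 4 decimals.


Step 1: Evaluate f(x).
f(-1.4263) = 1*(-1.4263)^2 - 4*(-1.4263) + 0 = 7.7395
Step 2: Evaluate g(x).
g(-1.4263) = 8*-1.4263 - 3 = -14.4104
Step 3: Compute Lagrangian.
L = 7.7395 + 6*-14.4104 = -78.7229


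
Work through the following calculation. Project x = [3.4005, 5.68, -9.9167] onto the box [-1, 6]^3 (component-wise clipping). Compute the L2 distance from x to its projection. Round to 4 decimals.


Project each component onto [-1, 6].
clip(3.4005) = 3.4005, clip(5.68) = 5.68, clip(-9.9167) = -1.0
Projection = [3.4005, 5.68, -1.0]
Squared diffs: [0.0, 0.0, 79.5075]
Distance = sqrt(79.5075) = 8.9167


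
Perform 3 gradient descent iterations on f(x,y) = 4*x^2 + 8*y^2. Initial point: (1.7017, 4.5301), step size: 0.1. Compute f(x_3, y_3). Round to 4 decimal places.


Gradient descent on f(x,y) = 4*x^2 + 8*y^2.
Starting point: (1.7017, 4.5301), alpha = 0.1
Step 1: grad_x = 2*4*1.7017 = 13.6136, grad_y = 2*8*4.5301 = 72.4816
  x_1 = 1.7017 - 0.1*13.6136 = 0.3403
  y_1 = 4.5301 - 0.1*72.4816 = -2.7181
Step 2: grad_x = 2*4*0.3403 = 2.7227, grad_y = 2*8*-2.7181 = -43.489
  x_2 = 0.3403 - 0.1*2.7227 = 0.0681
  y_2 = -2.7181 - 0.1*-43.489 = 1.6308
Step 3: grad_x = 2*4*0.0681 = 0.5445, grad_y = 2*8*1.6308 = 26.0934
  x_3 = 0.0681 - 0.1*0.5445 = 0.0136
  y_3 = 1.6308 - 0.1*26.0934 = -0.9785
f(0.0136, -0.9785) = 4*0.0136^2 + 8*(-0.9785)^2 = 7.6605


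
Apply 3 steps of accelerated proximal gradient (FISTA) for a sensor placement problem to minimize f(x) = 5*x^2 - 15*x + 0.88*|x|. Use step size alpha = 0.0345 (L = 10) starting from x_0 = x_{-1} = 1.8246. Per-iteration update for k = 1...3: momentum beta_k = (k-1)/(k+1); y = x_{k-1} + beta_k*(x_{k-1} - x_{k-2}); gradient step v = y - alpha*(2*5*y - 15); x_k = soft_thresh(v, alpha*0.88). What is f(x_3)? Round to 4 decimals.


FISTA on f(x) = 5*x^2 - 15*x + 0.88*|x|
L = 10, alpha = 0.0345
Iteration 1: beta = 0.0, y = 1.8246 + 0.0*(1.8246 - 1.8246) = 1.8246
  grad(y) = 3.246, v = y - alpha*grad = 1.7126
  prox(v) = soft_thresh(1.7126, 0.0304) = 1.6823
Iteration 2: beta = 0.3333, y = 1.6823 + 0.3333*(1.6823 - 1.8246) = 1.6348
  grad(y) = 1.348, v = y - alpha*grad = 1.5883
  prox(v) = soft_thresh(1.5883, 0.0304) = 1.5579
Iteration 3: beta = 0.5, y = 1.5579 + 0.5*(1.5579 - 1.6823) = 1.4958
  grad(y) = -0.0422, v = y - alpha*grad = 1.4972
  prox(v) = soft_thresh(1.4972, 0.0304) = 1.4669
f(x_3) = 5*1.4669^2 - 15*1.4669 + 0.88*|1.4669| = -9.9537


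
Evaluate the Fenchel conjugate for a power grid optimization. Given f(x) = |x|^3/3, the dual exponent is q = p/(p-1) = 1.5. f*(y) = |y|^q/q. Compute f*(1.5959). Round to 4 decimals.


The conjugate exponent q satisfies 1/p + 1/q = 1.
p = 3, so q = 3/(3 - 1) = 1.5
|y|^q = 1.5959^1.5 = 2.0161
f*(1.5959) = 2.0161 / 1.5 = 1.3441


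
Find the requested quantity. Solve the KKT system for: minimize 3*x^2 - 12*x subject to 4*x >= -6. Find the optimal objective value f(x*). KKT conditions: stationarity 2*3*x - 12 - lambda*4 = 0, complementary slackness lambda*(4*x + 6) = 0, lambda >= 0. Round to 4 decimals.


Step 1: Try lambda = 0 (constraint inactive).
Stationarity: 2*3*x - 12 = 0
x* = 12/(2*3) = 2.0
Check constraint: 4*2.0 = 8.0 >= -6 -- satisfied.
Step 2: Compute optimal value.
f(x*) = 3*2.0^2 - 12*2.0 = -12.0


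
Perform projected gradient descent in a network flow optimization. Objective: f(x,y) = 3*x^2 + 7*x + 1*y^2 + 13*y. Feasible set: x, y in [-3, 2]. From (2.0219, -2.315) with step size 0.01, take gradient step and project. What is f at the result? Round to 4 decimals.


Step 1: Compute gradient at (2.0219, -2.315).
grad_x = 2*3*2.0219 + 7 = 19.1314
grad_y = 2*1*-2.315 + 13 = 8.37
Step 2: Gradient step.
x_raw = 2.0219 - 0.01*19.1314 = 1.8306
y_raw = -2.315 - 0.01*8.37 = -2.3987
Step 3: Project onto [-3, 2].
x_proj = clip(1.8306) = 1.8306
y_proj = clip(-2.3987) = -2.3987
Step 4: Evaluate f.
f(1.8306, -2.3987) = -2.5621


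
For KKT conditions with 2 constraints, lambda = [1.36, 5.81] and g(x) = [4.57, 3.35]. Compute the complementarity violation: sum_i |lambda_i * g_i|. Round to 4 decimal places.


KKT complementary slackness check:
lambda_1 * g_1 = 1.36 * 4.57 = 6.2152
lambda_2 * g_2 = 5.81 * 3.35 = 19.4635
Total violation = 6.2152 + 19.4635 = 25.6787


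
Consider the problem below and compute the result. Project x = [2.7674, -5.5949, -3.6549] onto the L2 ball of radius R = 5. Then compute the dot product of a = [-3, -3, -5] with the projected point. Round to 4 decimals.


Step 1: Compute ||x|| (intermediates to 6 decimals).
||x|| = sqrt(2.7674^2 + (-5.5949)^2 + (-3.6549)^2) = 7.233236
Step 2: Project.
Since ||x|| > R, scale = R/||x|| = 5/7.233236 = 0.691254, proj(x) = scale * x
proj(x) = [1.912976, -3.867497, -2.526464]
Step 3: Dot product.
a^T * proj(x) = -3*1.912976 - 3*(-3.867497) - 5*(-2.526464) = 18.4959


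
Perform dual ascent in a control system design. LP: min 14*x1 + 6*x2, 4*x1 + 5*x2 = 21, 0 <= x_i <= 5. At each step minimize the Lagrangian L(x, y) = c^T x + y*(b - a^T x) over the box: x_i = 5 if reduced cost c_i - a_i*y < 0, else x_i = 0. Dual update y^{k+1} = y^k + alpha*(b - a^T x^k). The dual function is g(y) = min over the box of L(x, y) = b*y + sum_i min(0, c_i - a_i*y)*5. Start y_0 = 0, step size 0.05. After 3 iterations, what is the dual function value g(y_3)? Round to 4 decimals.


Dual ascent for LP: min 14*x1 + 6*x2, 4*x1 + 5*x2 = 21, 0 <= x_i <= 5
Step 1: y^k = 0.0, reduced costs: (14.0, 6.0)
  x^k = (0.0, 0.0), subgradient = b - a^T x = 21.0
  y^{k+1} = 0.0 + 0.05*21.0 = 1.05
Step 2: y^k = 1.05, reduced costs: (9.8, 0.75)
  x^k = (0.0, 0.0), subgradient = b - a^T x = 21.0
  y^{k+1} = 1.05 + 0.05*21.0 = 2.1
Step 3: y^k = 2.1, reduced costs: (5.6, -4.5)
  x^k = (0.0, 5.0), subgradient = b - a^T x = -4.0
  y^{k+1} = 2.1 + 0.05*-4.0 = 1.9
Dual objective at y_3 = 1.9: reduced costs (6.4, -3.5), box minimizer x = (0.0, 5.0)
g(y_3) = b*y + (c1 - a1*y)*x1 + (c2 - a2*y)*x2 = 21*1.9 + 6.4*0.0 + (-3.5)*5.0 = 39.9 + 0.0 - 17.5 = 22.4


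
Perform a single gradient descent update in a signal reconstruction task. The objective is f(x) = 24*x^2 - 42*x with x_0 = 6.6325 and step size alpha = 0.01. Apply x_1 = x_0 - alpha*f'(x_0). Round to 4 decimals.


We compute the gradient at x_0 and apply the update.
f'(x) = 48*x - 42
f'(6.6325) = 48*6.6325 - 42 = 276.36
x_1 = 6.6325 - 0.01*276.36 = 3.8689


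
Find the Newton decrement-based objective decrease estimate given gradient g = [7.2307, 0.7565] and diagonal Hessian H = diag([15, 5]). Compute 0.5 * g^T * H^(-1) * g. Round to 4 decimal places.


Step 1: H is diagonal, so H^(-1) * g = [0.482, 0.1513].
Step 2: g^T H^(-1) g = sum_i g_i^2 / H_ii
  = (7.2307)^2/15 + (0.7565)^2/5
  = 3.4855 + 0.1145 = 3.6
Step 3: Objective decrease = 0.5 * g^T H^(-1) g = 1.8


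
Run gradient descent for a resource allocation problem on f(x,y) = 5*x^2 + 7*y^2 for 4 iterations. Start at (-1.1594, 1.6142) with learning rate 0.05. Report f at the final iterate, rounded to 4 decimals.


Gradient descent on f(x,y) = 5*x^2 + 7*y^2.
Starting point: (-1.1594, 1.6142), alpha = 0.05
Step 1: grad_x = 2*5*-1.1594 = -11.594, grad_y = 2*7*1.6142 = 22.5988
  x_1 = -1.1594 - 0.05*-11.594 = -0.5797
  y_1 = 1.6142 - 0.05*22.5988 = 0.4843
Step 2: grad_x = 2*5*-0.5797 = -5.797, grad_y = 2*7*0.4843 = 6.7796
  x_2 = -0.5797 - 0.05*-5.797 = -0.2899
  y_2 = 0.4843 - 0.05*6.7796 = 0.1453
Step 3: grad_x = 2*5*-0.2899 = -2.8985, grad_y = 2*7*0.1453 = 2.0339
  x_3 = -0.2899 - 0.05*-2.8985 = -0.1449
  y_3 = 0.1453 - 0.05*2.0339 = 0.0436
Step 4: grad_x = 2*5*-0.1449 = -1.4493, grad_y = 2*7*0.0436 = 0.6102
  x_4 = -0.1449 - 0.05*-1.4493 = -0.0725
  y_4 = 0.0436 - 0.05*0.6102 = 0.0131
f(-0.0725, 0.0131) = 5*(-0.0725)^2 + 7*0.0131^2 = 0.0275


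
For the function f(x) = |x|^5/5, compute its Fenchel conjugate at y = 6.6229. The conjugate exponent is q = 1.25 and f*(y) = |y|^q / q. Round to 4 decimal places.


The conjugate exponent q satisfies 1/p + 1/q = 1.
p = 5, so q = 5/(5 - 1) = 1.25
|y|^q = 6.6229^1.25 = 10.6245
f*(6.6229) = 10.6245 / 1.25 = 8.4996


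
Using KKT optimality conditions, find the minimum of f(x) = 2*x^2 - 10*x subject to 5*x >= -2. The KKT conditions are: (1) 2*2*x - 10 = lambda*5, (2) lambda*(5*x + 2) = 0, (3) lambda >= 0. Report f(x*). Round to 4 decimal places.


Step 1: Try lambda = 0 (constraint inactive).
Stationarity: 2*2*x - 10 = 0
x* = 10/(2*2) = 2.5
Check constraint: 5*2.5 = 12.5 >= -2 -- satisfied.
Step 2: Compute optimal value.
f(x*) = 2*2.5^2 - 10*2.5 = -12.5


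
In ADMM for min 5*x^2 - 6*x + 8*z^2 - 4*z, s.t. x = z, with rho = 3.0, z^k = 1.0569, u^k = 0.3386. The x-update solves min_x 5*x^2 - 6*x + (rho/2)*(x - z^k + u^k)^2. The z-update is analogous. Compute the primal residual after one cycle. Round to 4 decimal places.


ADMM iteration with rho = 3.0, z^k = 1.0569, u^k = 0.3386
Step 1: x-update.
Minimize 5*x^2 - 6*x + (3.0/2)*(x - 1.0569 + 0.3386)^2
FOC: (2*5 + 3.0)*x = 6 + 3.0*(1.0569 - 0.3386)
x^{k+1} = 0.6273
Step 2: z-update.
Minimize 8*z^2 - 4*z + (3.0/2)*(0.6273 - z + 0.3386)^2
FOC: (2*8 + 3.0)*z = 4 + 3.0*(0.6273 + 0.3386)
z^{k+1} = 0.363
Step 3: u-update.
u^{k+1} = 0.3386 + 0.6273 - 0.363 = 0.6029
Step 4: Primal residual = |0.6273 - 0.363| = 0.2643


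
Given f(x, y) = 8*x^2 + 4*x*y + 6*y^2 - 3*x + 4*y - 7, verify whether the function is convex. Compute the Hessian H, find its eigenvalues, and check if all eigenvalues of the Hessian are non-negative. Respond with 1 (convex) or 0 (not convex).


The Hessian of f(x,y) = 8*x^2 + 4*x*y + 6*y^2 - 3*x + 4*y - 7 is:
H = [[16, 4], [4, 12]]
Trace = 16 + 12 = 28
Determinant = 16*12 - (4)^2 = 176
Discriminant = (28)^2 - 4*176 = 80.0
Eigenvalues: lambda_1 = 9.5279, lambda_2 = 18.4721
The function is convex.

1


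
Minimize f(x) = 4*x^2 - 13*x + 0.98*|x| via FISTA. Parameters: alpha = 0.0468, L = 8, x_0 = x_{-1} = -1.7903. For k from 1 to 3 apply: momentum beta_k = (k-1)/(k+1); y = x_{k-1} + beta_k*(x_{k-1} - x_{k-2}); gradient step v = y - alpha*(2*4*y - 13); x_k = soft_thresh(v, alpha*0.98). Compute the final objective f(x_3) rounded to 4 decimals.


FISTA on f(x) = 4*x^2 - 13*x + 0.98*|x|
L = 8, alpha = 0.0468
Iteration 1: beta = 0.0, y = -1.7903 + 0.0*(-1.7903 + 1.7903) = -1.7903
  grad(y) = -27.3224, v = y - alpha*grad = -0.5116
  prox(v) = soft_thresh(-0.5116, 0.0459) = -0.4657
Iteration 2: beta = 0.3333, y = -0.4657 + 0.3333*(-0.4657 + 1.7903) = -0.0242
  grad(y) = -13.1938, v = y - alpha*grad = 0.5932
  prox(v) = soft_thresh(0.5932, 0.0459) = 0.5474
Iteration 3: beta = 0.5, y = 0.5474 + 0.5*(0.5474 + 0.4657) = 1.0539
  grad(y) = -4.5685, v = y - alpha*grad = 1.2677
  prox(v) = soft_thresh(1.2677, 0.0459) = 1.2219
f(x_3) = 4*1.2219^2 - 13*1.2219 + 0.98*|1.2219| = -8.715
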